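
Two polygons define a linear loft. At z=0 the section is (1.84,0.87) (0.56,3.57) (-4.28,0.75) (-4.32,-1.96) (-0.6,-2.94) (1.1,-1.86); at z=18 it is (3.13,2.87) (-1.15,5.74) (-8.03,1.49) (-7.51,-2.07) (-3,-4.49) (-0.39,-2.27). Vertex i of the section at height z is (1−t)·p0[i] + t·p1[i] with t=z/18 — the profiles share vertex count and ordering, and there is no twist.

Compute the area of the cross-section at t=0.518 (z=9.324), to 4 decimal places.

Area at t=0.518: 45.0308

Cross-section at t=0.518: each vertex is (1-t)·p0[i] + t·p1[i].
  v1: (1-0.518)·(1.84,0.87) + 0.518·(3.13,2.87) = (2.5082,1.9060)
  v2: (1-0.518)·(0.56,3.57) + 0.518·(-1.15,5.74) = (-0.3258,4.6941)
  v3: (1-0.518)·(-4.28,0.75) + 0.518·(-8.03,1.49) = (-6.2225,1.1333)
  v4: (1-0.518)·(-4.32,-1.96) + 0.518·(-7.51,-2.07) = (-5.9724,-2.0170)
  v5: (1-0.518)·(-0.6,-2.94) + 0.518·(-3,-4.49) = (-1.8432,-3.7429)
  v6: (1-0.518)·(1.1,-1.86) + 0.518·(-0.39,-2.27) = (0.3282,-2.0724)
Shoelace sum Σ(x_i·y_{i+1} − x_{i+1}·y_i):
  i=1: 2.5082·4.6941 − -0.3258·1.9060 = +12.3947 (running +12.3947)
  i=2: -0.3258·1.1333 − -6.2225·4.6941 = +28.8396 (running +41.2342)
  i=3: -6.2225·-2.0170 − -5.9724·1.1333 = +19.3193 (running +60.5536)
  i=4: -5.9724·-3.7429 − -1.8432·-2.0170 = +18.6365 (running +79.1900)
  i=5: -1.8432·-2.0724 − 0.3282·-3.7429 = +5.0482 (running +84.2382)
  i=6: 0.3282·1.9060 − 2.5082·-2.0724 = +5.8235 (running +90.0617)
Area = |Σ|/2 = |90.0617|/2 = 45.0308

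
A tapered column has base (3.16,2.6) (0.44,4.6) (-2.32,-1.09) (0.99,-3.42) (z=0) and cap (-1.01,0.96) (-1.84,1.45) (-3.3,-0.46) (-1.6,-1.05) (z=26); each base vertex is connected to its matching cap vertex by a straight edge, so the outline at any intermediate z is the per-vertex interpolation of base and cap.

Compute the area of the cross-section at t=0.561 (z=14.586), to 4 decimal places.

Cross-section at t=0.561: each vertex is (1-t)·p0[i] + t·p1[i].
  v1: (1-0.561)·(3.16,2.6) + 0.561·(-1.01,0.96) = (0.8206,1.6800)
  v2: (1-0.561)·(0.44,4.6) + 0.561·(-1.84,1.45) = (-0.8391,2.8328)
  v3: (1-0.561)·(-2.32,-1.09) + 0.561·(-3.3,-0.46) = (-2.8698,-0.7366)
  v4: (1-0.561)·(0.99,-3.42) + 0.561·(-1.6,-1.05) = (-0.4630,-2.0904)
Shoelace sum Σ(x_i·y_{i+1} − x_{i+1}·y_i):
  i=1: 0.8206·2.8328 − -0.8391·1.6800 = +3.7343 (running +3.7343)
  i=2: -0.8391·-0.7366 − -2.8698·2.8328 = +8.7477 (running +12.4820)
  i=3: -2.8698·-2.0904 − -0.4630·-0.7366 = +5.6580 (running +18.1401)
  i=4: -0.4630·1.6800 − 0.8206·-2.0904 = +0.9377 (running +19.0778)
Area = |Σ|/2 = |19.0778|/2 = 9.5389

Area at t=0.561: 9.5389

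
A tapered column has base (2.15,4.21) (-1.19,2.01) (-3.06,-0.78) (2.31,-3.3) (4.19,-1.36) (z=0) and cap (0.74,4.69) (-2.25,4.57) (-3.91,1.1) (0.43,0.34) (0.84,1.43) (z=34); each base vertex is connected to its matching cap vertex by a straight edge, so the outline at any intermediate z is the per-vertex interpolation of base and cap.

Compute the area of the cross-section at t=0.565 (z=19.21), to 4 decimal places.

Area at t=0.565: 20.8018

Cross-section at t=0.565: each vertex is (1-t)·p0[i] + t·p1[i].
  v1: (1-0.565)·(2.15,4.21) + 0.565·(0.74,4.69) = (1.3534,4.4812)
  v2: (1-0.565)·(-1.19,2.01) + 0.565·(-2.25,4.57) = (-1.7889,3.4564)
  v3: (1-0.565)·(-3.06,-0.78) + 0.565·(-3.91,1.1) = (-3.5402,0.2822)
  v4: (1-0.565)·(2.31,-3.3) + 0.565·(0.43,0.34) = (1.2478,-1.2434)
  v5: (1-0.565)·(4.19,-1.36) + 0.565·(0.84,1.43) = (2.2973,0.2163)
Shoelace sum Σ(x_i·y_{i+1} − x_{i+1}·y_i):
  i=1: 1.3534·3.4564 − -1.7889·4.4812 = +12.6941 (running +12.6941)
  i=2: -1.7889·0.2822 − -3.5402·3.4564 = +11.7317 (running +24.4258)
  i=3: -3.5402·-1.2434 − 1.2478·0.2822 = +4.0498 (running +28.4756)
  i=4: 1.2478·0.2163 − 2.2973·-1.2434 = +3.1264 (running +31.6020)
  i=5: 2.2973·4.4812 − 1.3534·0.2163 = +10.0016 (running +41.6036)
Area = |Σ|/2 = |41.6036|/2 = 20.8018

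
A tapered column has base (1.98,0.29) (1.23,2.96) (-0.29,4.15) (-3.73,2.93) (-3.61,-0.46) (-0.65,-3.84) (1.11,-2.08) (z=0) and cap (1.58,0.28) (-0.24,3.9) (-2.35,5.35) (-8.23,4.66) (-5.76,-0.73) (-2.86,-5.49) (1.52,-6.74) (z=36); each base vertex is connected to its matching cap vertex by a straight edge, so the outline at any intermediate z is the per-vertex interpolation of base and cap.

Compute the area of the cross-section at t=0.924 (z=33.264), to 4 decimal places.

Area at t=0.924: 70.2035

Cross-section at t=0.924: each vertex is (1-t)·p0[i] + t·p1[i].
  v1: (1-0.924)·(1.98,0.29) + 0.924·(1.58,0.28) = (1.6104,0.2808)
  v2: (1-0.924)·(1.23,2.96) + 0.924·(-0.24,3.9) = (-0.1283,3.8286)
  v3: (1-0.924)·(-0.29,4.15) + 0.924·(-2.35,5.35) = (-2.1934,5.2588)
  v4: (1-0.924)·(-3.73,2.93) + 0.924·(-8.23,4.66) = (-7.8880,4.5285)
  v5: (1-0.924)·(-3.61,-0.46) + 0.924·(-5.76,-0.73) = (-5.5966,-0.7095)
  v6: (1-0.924)·(-0.65,-3.84) + 0.924·(-2.86,-5.49) = (-2.6920,-5.3646)
  v7: (1-0.924)·(1.11,-2.08) + 0.924·(1.52,-6.74) = (1.4888,-6.3858)
Shoelace sum Σ(x_i·y_{i+1} − x_{i+1}·y_i):
  i=1: 1.6104·3.8286 − -0.1283·0.2808 = +6.2015 (running +6.2015)
  i=2: -0.1283·5.2588 − -2.1934·3.8286 = +7.7231 (running +13.9246)
  i=3: -2.1934·4.5285 − -7.8880·5.2588 = +31.5484 (running +45.4730)
  i=4: -7.8880·-0.7095 − -5.5966·4.5285 = +30.9407 (running +76.4137)
  i=5: -5.5966·-5.3646 − -2.6920·-0.7095 = +28.1136 (running +104.5273)
  i=6: -2.6920·-6.3858 − 1.4888·-5.3646 = +25.1780 (running +129.7053)
  i=7: 1.4888·0.2808 − 1.6104·-6.3858 = +10.7018 (running +140.4070)
Area = |Σ|/2 = |140.4070|/2 = 70.2035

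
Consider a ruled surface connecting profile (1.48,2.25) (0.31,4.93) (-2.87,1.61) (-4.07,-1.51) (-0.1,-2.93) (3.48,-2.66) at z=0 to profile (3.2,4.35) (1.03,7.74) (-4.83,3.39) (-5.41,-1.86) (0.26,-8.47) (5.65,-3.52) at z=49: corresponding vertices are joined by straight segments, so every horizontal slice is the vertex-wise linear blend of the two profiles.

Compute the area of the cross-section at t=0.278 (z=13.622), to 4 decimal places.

Area at t=0.278: 50.2566

Cross-section at t=0.278: each vertex is (1-t)·p0[i] + t·p1[i].
  v1: (1-0.278)·(1.48,2.25) + 0.278·(3.2,4.35) = (1.9582,2.8338)
  v2: (1-0.278)·(0.31,4.93) + 0.278·(1.03,7.74) = (0.5102,5.7112)
  v3: (1-0.278)·(-2.87,1.61) + 0.278·(-4.83,3.39) = (-3.4149,2.1048)
  v4: (1-0.278)·(-4.07,-1.51) + 0.278·(-5.41,-1.86) = (-4.4425,-1.6073)
  v5: (1-0.278)·(-0.1,-2.93) + 0.278·(0.26,-8.47) = (0.0001,-4.4701)
  v6: (1-0.278)·(3.48,-2.66) + 0.278·(5.65,-3.52) = (4.0833,-2.8991)
Shoelace sum Σ(x_i·y_{i+1} − x_{i+1}·y_i):
  i=1: 1.9582·5.7112 − 0.5102·2.8338 = +9.7377 (running +9.7377)
  i=2: 0.5102·2.1048 − -3.4149·5.7112 = +20.5768 (running +30.3145)
  i=3: -3.4149·-1.6073 − -4.4425·2.1048 = +14.8395 (running +45.1540)
  i=4: -4.4425·-4.4701 − 0.0001·-1.6073 = +19.8587 (running +65.0128)
  i=5: 0.0001·-2.8991 − 4.0833·-4.4701 = +18.2524 (running +83.2652)
  i=6: 4.0833·2.8338 − 1.9582·-2.8991 = +17.2480 (running +100.5132)
Area = |Σ|/2 = |100.5132|/2 = 50.2566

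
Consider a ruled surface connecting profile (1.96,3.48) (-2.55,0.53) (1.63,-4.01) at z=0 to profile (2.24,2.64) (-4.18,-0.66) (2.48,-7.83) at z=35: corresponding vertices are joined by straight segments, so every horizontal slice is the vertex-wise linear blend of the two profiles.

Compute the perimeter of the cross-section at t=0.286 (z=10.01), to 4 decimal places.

Cross-section at t=0.286: each vertex is (1-t)·p0[i] + t·p1[i].
  v1: (1-0.286)·(1.96,3.48) + 0.286·(2.24,2.64) = (2.0401,3.2398)
  v2: (1-0.286)·(-2.55,0.53) + 0.286·(-4.18,-0.66) = (-3.0162,0.1897)
  v3: (1-0.286)·(1.63,-4.01) + 0.286·(2.48,-7.83) = (1.8731,-5.1025)
Perimeter = Σ |v_{i+1} − v_i|:
  edge 1→2: √(-5.0563² + -3.0501²) = 5.9050 (running 5.9050)
  edge 2→3: √(4.8893² + -5.2922²) = 7.2050 (running 13.1100)
  edge 3→1: √(0.1670² + 8.3423²) = 8.3440 (running 21.4540)
Perimeter = 21.4540

Perimeter at t=0.286: 21.4540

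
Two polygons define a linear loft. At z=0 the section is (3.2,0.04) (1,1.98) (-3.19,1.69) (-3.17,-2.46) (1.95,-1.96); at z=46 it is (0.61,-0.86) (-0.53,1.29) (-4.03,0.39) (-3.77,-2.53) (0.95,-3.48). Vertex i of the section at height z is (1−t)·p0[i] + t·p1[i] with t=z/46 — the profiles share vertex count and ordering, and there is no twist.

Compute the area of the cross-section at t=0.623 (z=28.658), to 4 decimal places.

Cross-section at t=0.623: each vertex is (1-t)·p0[i] + t·p1[i].
  v1: (1-0.623)·(3.2,0.04) + 0.623·(0.61,-0.86) = (1.5864,-0.5207)
  v2: (1-0.623)·(1,1.98) + 0.623·(-0.53,1.29) = (0.0468,1.5501)
  v3: (1-0.623)·(-3.19,1.69) + 0.623·(-4.03,0.39) = (-3.7133,0.8801)
  v4: (1-0.623)·(-3.17,-2.46) + 0.623·(-3.77,-2.53) = (-3.5438,-2.5036)
  v5: (1-0.623)·(1.95,-1.96) + 0.623·(0.95,-3.48) = (1.3270,-2.9070)
Shoelace sum Σ(x_i·y_{i+1} − x_{i+1}·y_i):
  i=1: 1.5864·1.5501 − 0.0468·-0.5207 = +2.4835 (running +2.4835)
  i=2: 0.0468·0.8801 − -3.7133·1.5501 = +5.7973 (running +8.2809)
  i=3: -3.7133·-2.5036 − -3.5438·0.8801 = +12.4156 (running +20.6965)
  i=4: -3.5438·-2.9070 − 1.3270·-2.5036 = +13.6240 (running +34.3205)
  i=5: 1.3270·-0.5207 − 1.5864·-2.9070 = +3.9207 (running +38.2412)
Area = |Σ|/2 = |38.2412|/2 = 19.1206

Area at t=0.623: 19.1206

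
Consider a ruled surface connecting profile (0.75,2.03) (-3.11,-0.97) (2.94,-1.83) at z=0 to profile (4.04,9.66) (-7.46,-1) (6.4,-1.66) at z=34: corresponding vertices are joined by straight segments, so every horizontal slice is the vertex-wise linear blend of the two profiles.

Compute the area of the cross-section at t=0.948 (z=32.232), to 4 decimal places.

Area at t=0.948: 72.7513

Cross-section at t=0.948: each vertex is (1-t)·p0[i] + t·p1[i].
  v1: (1-0.948)·(0.75,2.03) + 0.948·(4.04,9.66) = (3.8689,9.2632)
  v2: (1-0.948)·(-3.11,-0.97) + 0.948·(-7.46,-1) = (-7.2338,-0.9984)
  v3: (1-0.948)·(2.94,-1.83) + 0.948·(6.4,-1.66) = (6.2201,-1.6688)
Shoelace sum Σ(x_i·y_{i+1} − x_{i+1}·y_i):
  i=1: 3.8689·-0.9984 − -7.2338·9.2632 = +63.1455 (running +63.1455)
  i=2: -7.2338·-1.6688 − 6.2201·-0.9984 = +18.2824 (running +81.4280)
  i=3: 6.2201·9.2632 − 3.8689·-1.6688 = +64.0747 (running +145.5027)
Area = |Σ|/2 = |145.5027|/2 = 72.7513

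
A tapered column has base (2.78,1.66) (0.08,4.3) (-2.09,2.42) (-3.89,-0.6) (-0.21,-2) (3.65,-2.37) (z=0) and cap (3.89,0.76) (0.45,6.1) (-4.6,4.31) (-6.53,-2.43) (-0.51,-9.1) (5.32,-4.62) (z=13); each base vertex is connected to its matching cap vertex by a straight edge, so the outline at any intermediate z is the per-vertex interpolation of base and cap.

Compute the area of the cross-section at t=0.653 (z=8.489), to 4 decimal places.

Area at t=0.653: 77.8652

Cross-section at t=0.653: each vertex is (1-t)·p0[i] + t·p1[i].
  v1: (1-0.653)·(2.78,1.66) + 0.653·(3.89,0.76) = (3.5048,1.0723)
  v2: (1-0.653)·(0.08,4.3) + 0.653·(0.45,6.1) = (0.3216,5.4754)
  v3: (1-0.653)·(-2.09,2.42) + 0.653·(-4.6,4.31) = (-3.7290,3.6542)
  v4: (1-0.653)·(-3.89,-0.6) + 0.653·(-6.53,-2.43) = (-5.6139,-1.7950)
  v5: (1-0.653)·(-0.21,-2) + 0.653·(-0.51,-9.1) = (-0.4059,-6.6363)
  v6: (1-0.653)·(3.65,-2.37) + 0.653·(5.32,-4.62) = (4.7405,-3.8393)
Shoelace sum Σ(x_i·y_{i+1} − x_{i+1}·y_i):
  i=1: 3.5048·5.4754 − 0.3216·1.0723 = +18.8455 (running +18.8455)
  i=2: 0.3216·3.6542 − -3.7290·5.4754 = +21.5931 (running +40.4386)
  i=3: -3.7290·-1.7950 − -5.6139·3.6542 = +27.2078 (running +67.6464)
  i=4: -5.6139·-6.6363 − -0.4059·-1.7950 = +36.5271 (running +104.1735)
  i=5: -0.4059·-3.8393 − 4.7405·-6.6363 = +33.0178 (running +137.1913)
  i=6: 4.7405·1.0723 − 3.5048·-3.8393 = +18.5392 (running +155.7305)
Area = |Σ|/2 = |155.7305|/2 = 77.8652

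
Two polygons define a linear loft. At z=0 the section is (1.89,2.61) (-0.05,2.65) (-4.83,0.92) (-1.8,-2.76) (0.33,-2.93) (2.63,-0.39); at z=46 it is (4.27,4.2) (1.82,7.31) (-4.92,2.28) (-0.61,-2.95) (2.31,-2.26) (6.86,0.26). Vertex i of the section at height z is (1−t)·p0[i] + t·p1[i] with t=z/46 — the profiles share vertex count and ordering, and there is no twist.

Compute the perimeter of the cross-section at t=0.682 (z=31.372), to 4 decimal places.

Cross-section at t=0.682: each vertex is (1-t)·p0[i] + t·p1[i].
  v1: (1-0.682)·(1.89,2.61) + 0.682·(4.27,4.2) = (3.5132,3.6944)
  v2: (1-0.682)·(-0.05,2.65) + 0.682·(1.82,7.31) = (1.2253,5.8281)
  v3: (1-0.682)·(-4.83,0.92) + 0.682·(-4.92,2.28) = (-4.8914,1.8475)
  v4: (1-0.682)·(-1.8,-2.76) + 0.682·(-0.61,-2.95) = (-0.9884,-2.8896)
  v5: (1-0.682)·(0.33,-2.93) + 0.682·(2.31,-2.26) = (1.6804,-2.4731)
  v6: (1-0.682)·(2.63,-0.39) + 0.682·(6.86,0.26) = (5.5149,0.0533)
Perimeter = Σ |v_{i+1} − v_i|:
  edge 1→2: √(-2.2878² + 2.1337²) = 3.1284 (running 3.1284)
  edge 2→3: √(-6.1167² + -3.9806²) = 7.2979 (running 10.4263)
  edge 3→4: √(3.9030² + -4.7371²) = 6.1379 (running 16.5642)
  edge 4→5: √(2.6688² + 0.4165²) = 2.7011 (running 19.2653)
  edge 5→6: √(3.8345² + 2.5264²) = 4.5919 (running 23.8572)
  edge 6→1: √(-2.0017² + 3.6411²) = 4.1550 (running 28.0122)
Perimeter = 28.0122

Perimeter at t=0.682: 28.0122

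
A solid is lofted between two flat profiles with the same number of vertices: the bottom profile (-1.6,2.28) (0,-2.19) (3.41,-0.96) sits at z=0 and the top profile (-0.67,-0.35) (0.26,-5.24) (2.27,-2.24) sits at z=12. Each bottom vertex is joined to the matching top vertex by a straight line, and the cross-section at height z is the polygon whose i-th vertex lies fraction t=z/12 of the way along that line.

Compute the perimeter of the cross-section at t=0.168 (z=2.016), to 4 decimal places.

Cross-section at t=0.168: each vertex is (1-t)·p0[i] + t·p1[i].
  v1: (1-0.168)·(-1.6,2.28) + 0.168·(-0.67,-0.35) = (-1.4438,1.8382)
  v2: (1-0.168)·(0,-2.19) + 0.168·(0.26,-5.24) = (0.0437,-2.7024)
  v3: (1-0.168)·(3.41,-0.96) + 0.168·(2.27,-2.24) = (3.2185,-1.1750)
Perimeter = Σ |v_{i+1} − v_i|:
  edge 1→2: √(1.4874² + -4.5406²) = 4.7780 (running 4.7780)
  edge 2→3: √(3.1748² + 1.5274²) = 3.5231 (running 8.3011)
  edge 3→1: √(-4.6622² + 3.0132²) = 5.5512 (running 13.8523)
Perimeter = 13.8523

Perimeter at t=0.168: 13.8523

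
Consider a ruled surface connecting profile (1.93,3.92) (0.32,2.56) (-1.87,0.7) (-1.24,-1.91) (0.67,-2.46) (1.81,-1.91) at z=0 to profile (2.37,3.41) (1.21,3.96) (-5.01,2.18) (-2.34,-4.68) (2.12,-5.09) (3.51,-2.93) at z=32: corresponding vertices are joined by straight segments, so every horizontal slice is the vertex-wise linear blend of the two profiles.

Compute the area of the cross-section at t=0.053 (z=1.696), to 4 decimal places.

Area at t=0.053: 17.0910

Cross-section at t=0.053: each vertex is (1-t)·p0[i] + t·p1[i].
  v1: (1-0.053)·(1.93,3.92) + 0.053·(2.37,3.41) = (1.9533,3.8930)
  v2: (1-0.053)·(0.32,2.56) + 0.053·(1.21,3.96) = (0.3672,2.6342)
  v3: (1-0.053)·(-1.87,0.7) + 0.053·(-5.01,2.18) = (-2.0364,0.7784)
  v4: (1-0.053)·(-1.24,-1.91) + 0.053·(-2.34,-4.68) = (-1.2983,-2.0568)
  v5: (1-0.053)·(0.67,-2.46) + 0.053·(2.12,-5.09) = (0.7469,-2.5994)
  v6: (1-0.053)·(1.81,-1.91) + 0.053·(3.51,-2.93) = (1.9001,-1.9641)
Shoelace sum Σ(x_i·y_{i+1} − x_{i+1}·y_i):
  i=1: 1.9533·2.6342 − 0.3672·3.8930 = +3.7161 (running +3.7161)
  i=2: 0.3672·0.7784 − -2.0364·2.6342 = +5.6502 (running +9.3662)
  i=3: -2.0364·-2.0568 − -1.2983·0.7784 = +5.1992 (running +14.5654)
  i=4: -1.2983·-2.5994 − 0.7469·-2.0568 = +4.9109 (running +19.4763)
  i=5: 0.7469·-1.9641 − 1.9001·-2.5994 = +3.4722 (running +22.9485)
  i=6: 1.9001·3.8930 − 1.9533·-1.9641 = +11.2335 (running +34.1820)
Area = |Σ|/2 = |34.1820|/2 = 17.0910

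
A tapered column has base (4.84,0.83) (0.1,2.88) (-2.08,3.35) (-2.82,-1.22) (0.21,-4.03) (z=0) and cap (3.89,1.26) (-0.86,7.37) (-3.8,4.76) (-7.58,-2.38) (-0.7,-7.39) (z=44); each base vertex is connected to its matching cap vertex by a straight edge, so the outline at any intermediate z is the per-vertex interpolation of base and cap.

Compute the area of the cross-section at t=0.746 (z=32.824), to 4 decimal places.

Area at t=0.746: 73.4362

Cross-section at t=0.746: each vertex is (1-t)·p0[i] + t·p1[i].
  v1: (1-0.746)·(4.84,0.83) + 0.746·(3.89,1.26) = (4.1313,1.1508)
  v2: (1-0.746)·(0.1,2.88) + 0.746·(-0.86,7.37) = (-0.6162,6.2295)
  v3: (1-0.746)·(-2.08,3.35) + 0.746·(-3.8,4.76) = (-3.3631,4.4019)
  v4: (1-0.746)·(-2.82,-1.22) + 0.746·(-7.58,-2.38) = (-6.3710,-2.0854)
  v5: (1-0.746)·(0.21,-4.03) + 0.746·(-0.7,-7.39) = (-0.4689,-6.5366)
Shoelace sum Σ(x_i·y_{i+1} − x_{i+1}·y_i):
  i=1: 4.1313·6.2295 − -0.6162·1.1508 = +26.4452 (running +26.4452)
  i=2: -0.6162·4.4019 − -3.3631·6.2295 = +18.2384 (running +44.6836)
  i=3: -3.3631·-2.0854 − -6.3710·4.4019 = +35.0574 (running +79.7410)
  i=4: -6.3710·-6.5366 − -0.4689·-2.0854 = +40.6664 (running +120.4074)
  i=5: -0.4689·1.1508 − 4.1313·-6.5366 = +26.4649 (running +146.8723)
Area = |Σ|/2 = |146.8723|/2 = 73.4362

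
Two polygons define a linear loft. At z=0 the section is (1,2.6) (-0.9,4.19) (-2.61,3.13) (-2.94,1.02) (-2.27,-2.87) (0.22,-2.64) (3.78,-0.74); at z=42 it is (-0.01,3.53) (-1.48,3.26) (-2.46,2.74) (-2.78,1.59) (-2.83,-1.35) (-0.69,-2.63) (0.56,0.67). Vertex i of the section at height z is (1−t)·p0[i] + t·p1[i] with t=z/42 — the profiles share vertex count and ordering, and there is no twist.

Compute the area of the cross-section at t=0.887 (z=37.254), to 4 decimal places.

Cross-section at t=0.887: each vertex is (1-t)·p0[i] + t·p1[i].
  v1: (1-0.887)·(1,2.6) + 0.887·(-0.01,3.53) = (0.1041,3.4249)
  v2: (1-0.887)·(-0.9,4.19) + 0.887·(-1.48,3.26) = (-1.4145,3.3651)
  v3: (1-0.887)·(-2.61,3.13) + 0.887·(-2.46,2.74) = (-2.4769,2.7841)
  v4: (1-0.887)·(-2.94,1.02) + 0.887·(-2.78,1.59) = (-2.7981,1.5256)
  v5: (1-0.887)·(-2.27,-2.87) + 0.887·(-2.83,-1.35) = (-2.7667,-1.5218)
  v6: (1-0.887)·(0.22,-2.64) + 0.887·(-0.69,-2.63) = (-0.5872,-2.6311)
  v7: (1-0.887)·(3.78,-0.74) + 0.887·(0.56,0.67) = (0.9239,0.5107)
Shoelace sum Σ(x_i·y_{i+1} − x_{i+1}·y_i):
  i=1: 0.1041·3.3651 − -1.4145·3.4249 = +5.1948 (running +5.1948)
  i=2: -1.4145·2.7841 − -2.4769·3.3651 = +4.3972 (running +9.5920)
  i=3: -2.4769·1.5256 − -2.7981·2.7841 = +4.0112 (running +13.6032)
  i=4: -2.7981·-1.5218 − -2.7667·1.5256 = +8.4789 (running +22.0821)
  i=5: -2.7667·-2.6311 − -0.5872·-1.5218 = +6.3861 (running +28.4682)
  i=6: -0.5872·0.5107 − 0.9239·-2.6311 = +2.1309 (running +30.5991)
  i=7: 0.9239·3.4249 − 0.1041·0.5107 = +3.1110 (running +33.7101)
Area = |Σ|/2 = |33.7101|/2 = 16.8551

Area at t=0.887: 16.8551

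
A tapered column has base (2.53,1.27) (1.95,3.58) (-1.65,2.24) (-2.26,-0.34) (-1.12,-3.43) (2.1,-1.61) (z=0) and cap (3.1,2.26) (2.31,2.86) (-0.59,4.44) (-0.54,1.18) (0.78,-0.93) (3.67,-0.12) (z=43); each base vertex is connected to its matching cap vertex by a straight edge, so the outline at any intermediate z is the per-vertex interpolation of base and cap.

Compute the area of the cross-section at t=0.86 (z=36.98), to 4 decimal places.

Area at t=0.86: 15.6225

Cross-section at t=0.86: each vertex is (1-t)·p0[i] + t·p1[i].
  v1: (1-0.86)·(2.53,1.27) + 0.86·(3.1,2.26) = (3.0202,2.1214)
  v2: (1-0.86)·(1.95,3.58) + 0.86·(2.31,2.86) = (2.2596,2.9608)
  v3: (1-0.86)·(-1.65,2.24) + 0.86·(-0.59,4.44) = (-0.7384,4.1320)
  v4: (1-0.86)·(-2.26,-0.34) + 0.86·(-0.54,1.18) = (-0.7808,0.9672)
  v5: (1-0.86)·(-1.12,-3.43) + 0.86·(0.78,-0.93) = (0.5140,-1.2800)
  v6: (1-0.86)·(2.1,-1.61) + 0.86·(3.67,-0.12) = (3.4502,-0.3286)
Shoelace sum Σ(x_i·y_{i+1} − x_{i+1}·y_i):
  i=1: 3.0202·2.9608 − 2.2596·2.1214 = +4.1487 (running +4.1487)
  i=2: 2.2596·4.1320 − -0.7384·2.9608 = +11.5229 (running +15.6716)
  i=3: -0.7384·0.9672 − -0.7808·4.1320 = +2.5121 (running +18.1837)
  i=4: -0.7808·-1.2800 − 0.5140·0.9672 = +0.5023 (running +18.6860)
  i=5: 0.5140·-0.3286 − 3.4502·-1.2800 = +4.2474 (running +22.9333)
  i=6: 3.4502·2.1214 − 3.0202·-0.3286 = +8.3117 (running +31.2450)
Area = |Σ|/2 = |31.2450|/2 = 15.6225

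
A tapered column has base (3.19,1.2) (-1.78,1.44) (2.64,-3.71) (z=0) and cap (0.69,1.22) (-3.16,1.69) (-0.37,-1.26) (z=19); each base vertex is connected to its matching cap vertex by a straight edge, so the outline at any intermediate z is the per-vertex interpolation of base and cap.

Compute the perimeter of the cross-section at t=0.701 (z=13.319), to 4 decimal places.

Perimeter at t=0.701: 12.4107

Cross-section at t=0.701: each vertex is (1-t)·p0[i] + t·p1[i].
  v1: (1-0.701)·(3.19,1.2) + 0.701·(0.69,1.22) = (1.4375,1.2140)
  v2: (1-0.701)·(-1.78,1.44) + 0.701·(-3.16,1.69) = (-2.7474,1.6152)
  v3: (1-0.701)·(2.64,-3.71) + 0.701·(-0.37,-1.26) = (0.5300,-1.9926)
Perimeter = Σ |v_{i+1} − v_i|:
  edge 1→2: √(-4.1849² + 0.4012²) = 4.2041 (running 4.2041)
  edge 2→3: √(3.2774² + -3.6078²) = 4.8742 (running 9.0782)
  edge 3→1: √(0.9075² + 3.2066²) = 3.3325 (running 12.4107)
Perimeter = 12.4107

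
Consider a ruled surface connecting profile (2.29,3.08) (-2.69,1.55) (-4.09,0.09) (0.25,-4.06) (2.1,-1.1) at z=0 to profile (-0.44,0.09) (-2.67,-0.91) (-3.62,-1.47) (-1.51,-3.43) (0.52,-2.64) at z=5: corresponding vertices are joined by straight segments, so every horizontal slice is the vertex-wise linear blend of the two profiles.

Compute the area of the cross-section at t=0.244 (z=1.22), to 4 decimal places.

Cross-section at t=0.244: each vertex is (1-t)·p0[i] + t·p1[i].
  v1: (1-0.244)·(2.29,3.08) + 0.244·(-0.44,0.09) = (1.6239,2.3504)
  v2: (1-0.244)·(-2.69,1.55) + 0.244·(-2.67,-0.91) = (-2.6851,0.9498)
  v3: (1-0.244)·(-4.09,0.09) + 0.244·(-3.62,-1.47) = (-3.9753,-0.2906)
  v4: (1-0.244)·(0.25,-4.06) + 0.244·(-1.51,-3.43) = (-0.1794,-3.9063)
  v5: (1-0.244)·(2.1,-1.1) + 0.244·(0.52,-2.64) = (1.7145,-1.4758)
Shoelace sum Σ(x_i·y_{i+1} − x_{i+1}·y_i):
  i=1: 1.6239·0.9498 − -2.6851·2.3504 = +7.8535 (running +7.8535)
  i=2: -2.6851·-0.2906 − -3.9753·0.9498 = +4.5560 (running +12.4095)
  i=3: -3.9753·-3.9063 − -0.1794·-0.2906 = +15.4766 (running +27.8861)
  i=4: -0.1794·-1.4758 − 1.7145·-3.9063 = +6.9620 (running +34.8481)
  i=5: 1.7145·2.3504 − 1.6239·-1.4758 = +6.4262 (running +41.2744)
Area = |Σ|/2 = |41.2744|/2 = 20.6372

Area at t=0.244: 20.6372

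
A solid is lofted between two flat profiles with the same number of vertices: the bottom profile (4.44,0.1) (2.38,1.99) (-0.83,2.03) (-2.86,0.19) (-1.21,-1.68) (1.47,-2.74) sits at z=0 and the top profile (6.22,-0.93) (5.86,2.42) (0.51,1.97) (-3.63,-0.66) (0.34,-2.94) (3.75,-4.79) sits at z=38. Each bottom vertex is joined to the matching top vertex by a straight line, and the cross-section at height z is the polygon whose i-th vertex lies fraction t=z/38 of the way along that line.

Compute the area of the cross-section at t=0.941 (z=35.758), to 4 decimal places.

Area at t=0.941: 40.7650

Cross-section at t=0.941: each vertex is (1-t)·p0[i] + t·p1[i].
  v1: (1-0.941)·(4.44,0.1) + 0.941·(6.22,-0.93) = (6.1150,-0.8692)
  v2: (1-0.941)·(2.38,1.99) + 0.941·(5.86,2.42) = (5.6547,2.3946)
  v3: (1-0.941)·(-0.83,2.03) + 0.941·(0.51,1.97) = (0.4309,1.9735)
  v4: (1-0.941)·(-2.86,0.19) + 0.941·(-3.63,-0.66) = (-3.5846,-0.6098)
  v5: (1-0.941)·(-1.21,-1.68) + 0.941·(0.34,-2.94) = (0.2485,-2.8657)
  v6: (1-0.941)·(1.47,-2.74) + 0.941·(3.75,-4.79) = (3.6155,-4.6691)
Shoelace sum Σ(x_i·y_{i+1} − x_{i+1}·y_i):
  i=1: 6.1150·2.3946 − 5.6547·-0.8692 = +19.5583 (running +19.5583)
  i=2: 5.6547·1.9735 − 0.4309·2.3946 = +10.1278 (running +29.6861)
  i=3: 0.4309·-0.6098 − -3.5846·1.9735 = +6.8115 (running +36.4976)
  i=4: -3.5846·-2.8657 − 0.2485·-0.6098 = +10.4237 (running +46.9213)
  i=5: 0.2485·-4.6691 − 3.6155·-2.8657 = +9.2002 (running +56.1216)
  i=6: 3.6155·-0.8692 − 6.1150·-4.6691 = +25.4085 (running +81.5301)
Area = |Σ|/2 = |81.5301|/2 = 40.7650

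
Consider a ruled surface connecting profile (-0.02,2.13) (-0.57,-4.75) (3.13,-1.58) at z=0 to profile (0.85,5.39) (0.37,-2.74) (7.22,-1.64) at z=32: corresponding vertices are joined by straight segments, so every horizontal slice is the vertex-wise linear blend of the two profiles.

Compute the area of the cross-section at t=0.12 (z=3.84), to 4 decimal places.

Cross-section at t=0.12: each vertex is (1-t)·p0[i] + t·p1[i].
  v1: (1-0.12)·(-0.02,2.13) + 0.12·(0.85,5.39) = (0.0844,2.5212)
  v2: (1-0.12)·(-0.57,-4.75) + 0.12·(0.37,-2.74) = (-0.4572,-4.5088)
  v3: (1-0.12)·(3.13,-1.58) + 0.12·(7.22,-1.64) = (3.6208,-1.5872)
Shoelace sum Σ(x_i·y_{i+1} − x_{i+1}·y_i):
  i=1: 0.0844·-4.5088 − -0.4572·2.5212 = +0.7721 (running +0.7721)
  i=2: -0.4572·-1.5872 − 3.6208·-4.5088 = +17.0511 (running +17.8233)
  i=3: 3.6208·2.5212 − 0.0844·-1.5872 = +9.2627 (running +27.0860)
Area = |Σ|/2 = |27.0860|/2 = 13.5430

Area at t=0.12: 13.5430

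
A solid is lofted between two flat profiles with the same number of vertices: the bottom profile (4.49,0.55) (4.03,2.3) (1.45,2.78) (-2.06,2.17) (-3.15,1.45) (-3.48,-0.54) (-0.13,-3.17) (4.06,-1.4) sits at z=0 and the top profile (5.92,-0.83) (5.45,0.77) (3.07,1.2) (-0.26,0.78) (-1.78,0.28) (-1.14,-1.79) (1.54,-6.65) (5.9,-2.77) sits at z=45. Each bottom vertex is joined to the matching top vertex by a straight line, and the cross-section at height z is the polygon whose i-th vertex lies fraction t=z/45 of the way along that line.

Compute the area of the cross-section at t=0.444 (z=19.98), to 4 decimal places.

Cross-section at t=0.444: each vertex is (1-t)·p0[i] + t·p1[i].
  v1: (1-0.444)·(4.49,0.55) + 0.444·(5.92,-0.83) = (5.1249,-0.0627)
  v2: (1-0.444)·(4.03,2.3) + 0.444·(5.45,0.77) = (4.6605,1.6207)
  v3: (1-0.444)·(1.45,2.78) + 0.444·(3.07,1.2) = (2.1693,2.0785)
  v4: (1-0.444)·(-2.06,2.17) + 0.444·(-0.26,0.78) = (-1.2608,1.5528)
  v5: (1-0.444)·(-3.15,1.45) + 0.444·(-1.78,0.28) = (-2.5417,0.9305)
  v6: (1-0.444)·(-3.48,-0.54) + 0.444·(-1.14,-1.79) = (-2.4410,-1.0950)
  v7: (1-0.444)·(-0.13,-3.17) + 0.444·(1.54,-6.65) = (0.6115,-4.7151)
  v8: (1-0.444)·(4.06,-1.4) + 0.444·(5.9,-2.77) = (4.8770,-2.0083)
Shoelace sum Σ(x_i·y_{i+1} − x_{i+1}·y_i):
  i=1: 5.1249·1.6207 − 4.6605·-0.0627 = +8.5982 (running +8.5982)
  i=2: 4.6605·2.0785 − 2.1693·1.6207 = +6.1710 (running +14.7692)
  i=3: 2.1693·1.5528 − -1.2608·2.0785 = +5.9891 (running +20.7583)
  i=4: -1.2608·0.9305 − -2.5417·1.5528 = +2.7737 (running +23.5319)
  i=5: -2.5417·-1.0950 − -2.4410·0.9305 = +5.0546 (running +28.5866)
  i=6: -2.4410·-4.7151 − 0.6115·-1.0950 = +12.1794 (running +40.7659)
  i=7: 0.6115·-2.0083 − 4.8770·-4.7151 = +21.7674 (running +62.5334)
  i=8: 4.8770·-0.0627 − 5.1249·-2.0083 = +9.9864 (running +72.5198)
Area = |Σ|/2 = |72.5198|/2 = 36.2599

Area at t=0.444: 36.2599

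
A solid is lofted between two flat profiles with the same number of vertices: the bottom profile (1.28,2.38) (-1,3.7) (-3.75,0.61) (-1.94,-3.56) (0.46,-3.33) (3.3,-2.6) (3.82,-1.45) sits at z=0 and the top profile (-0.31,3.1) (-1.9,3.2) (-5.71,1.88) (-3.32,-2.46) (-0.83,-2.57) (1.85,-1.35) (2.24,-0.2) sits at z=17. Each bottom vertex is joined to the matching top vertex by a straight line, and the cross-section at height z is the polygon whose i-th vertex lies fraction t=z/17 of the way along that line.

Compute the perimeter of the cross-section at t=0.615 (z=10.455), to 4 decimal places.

Perimeter at t=0.615: 21.6278

Cross-section at t=0.615: each vertex is (1-t)·p0[i] + t·p1[i].
  v1: (1-0.615)·(1.28,2.38) + 0.615·(-0.31,3.1) = (0.3022,2.8228)
  v2: (1-0.615)·(-1,3.7) + 0.615·(-1.9,3.2) = (-1.5535,3.3925)
  v3: (1-0.615)·(-3.75,0.61) + 0.615·(-5.71,1.88) = (-4.9554,1.3910)
  v4: (1-0.615)·(-1.94,-3.56) + 0.615·(-3.32,-2.46) = (-2.7887,-2.8835)
  v5: (1-0.615)·(0.46,-3.33) + 0.615·(-0.83,-2.57) = (-0.3333,-2.8626)
  v6: (1-0.615)·(3.3,-2.6) + 0.615·(1.85,-1.35) = (2.4082,-1.8313)
  v7: (1-0.615)·(3.82,-1.45) + 0.615·(2.24,-0.2) = (2.8483,-0.6813)
Perimeter = Σ |v_{i+1} − v_i|:
  edge 1→2: √(-1.8556² + 0.5697²) = 1.9411 (running 1.9411)
  edge 2→3: √(-3.4019² + -2.0015²) = 3.9470 (running 5.8881)
  edge 3→4: √(2.1667² + -4.2745²) = 4.7923 (running 10.6804)
  edge 4→5: √(2.4554² + 0.0209²) = 2.4554 (running 13.1359)
  edge 5→6: √(2.7416² + 1.0313²) = 2.9292 (running 16.0651)
  edge 6→7: √(0.4401² + 1.1500²) = 1.2313 (running 17.2964)
  edge 7→1: √(-2.5461² + 3.5040²) = 4.3314 (running 21.6278)
Perimeter = 21.6278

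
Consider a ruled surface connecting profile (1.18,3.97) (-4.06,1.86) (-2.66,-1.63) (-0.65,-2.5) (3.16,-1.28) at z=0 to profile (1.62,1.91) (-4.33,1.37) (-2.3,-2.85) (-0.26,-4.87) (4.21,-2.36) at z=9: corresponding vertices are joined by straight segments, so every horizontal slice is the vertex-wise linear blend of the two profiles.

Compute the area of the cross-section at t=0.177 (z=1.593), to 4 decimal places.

Cross-section at t=0.177: each vertex is (1-t)·p0[i] + t·p1[i].
  v1: (1-0.177)·(1.18,3.97) + 0.177·(1.62,1.91) = (1.2579,3.6054)
  v2: (1-0.177)·(-4.06,1.86) + 0.177·(-4.33,1.37) = (-4.1078,1.7733)
  v3: (1-0.177)·(-2.66,-1.63) + 0.177·(-2.3,-2.85) = (-2.5963,-1.8459)
  v4: (1-0.177)·(-0.65,-2.5) + 0.177·(-0.26,-4.87) = (-0.5810,-2.9195)
  v5: (1-0.177)·(3.16,-1.28) + 0.177·(4.21,-2.36) = (3.3458,-1.4712)
Shoelace sum Σ(x_i·y_{i+1} − x_{i+1}·y_i):
  i=1: 1.2579·1.7733 − -4.1078·3.6054 = +17.0407 (running +17.0407)
  i=2: -4.1078·-1.8459 − -2.5963·1.7733 = +12.1866 (running +29.2273)
  i=3: -2.5963·-2.9195 − -0.5810·-1.8459 = +6.5074 (running +35.7347)
  i=4: -0.5810·-1.4712 − 3.3458·-2.9195 = +10.6229 (running +46.3576)
  i=5: 3.3458·3.6054 − 1.2579·-1.4712 = +13.9136 (running +60.2712)
Area = |Σ|/2 = |60.2712|/2 = 30.1356

Area at t=0.177: 30.1356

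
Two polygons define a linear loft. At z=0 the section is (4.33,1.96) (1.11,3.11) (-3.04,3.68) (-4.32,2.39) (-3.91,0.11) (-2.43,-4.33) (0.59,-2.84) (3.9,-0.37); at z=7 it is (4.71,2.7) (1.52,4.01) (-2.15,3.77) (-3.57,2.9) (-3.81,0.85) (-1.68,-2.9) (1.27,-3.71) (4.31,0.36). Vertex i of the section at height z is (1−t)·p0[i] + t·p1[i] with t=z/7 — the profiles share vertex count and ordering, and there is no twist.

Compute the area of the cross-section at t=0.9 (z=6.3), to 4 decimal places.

Area at t=0.9: 46.4188

Cross-section at t=0.9: each vertex is (1-t)·p0[i] + t·p1[i].
  v1: (1-0.9)·(4.33,1.96) + 0.9·(4.71,2.7) = (4.6720,2.6260)
  v2: (1-0.9)·(1.11,3.11) + 0.9·(1.52,4.01) = (1.4790,3.9200)
  v3: (1-0.9)·(-3.04,3.68) + 0.9·(-2.15,3.77) = (-2.2390,3.7610)
  v4: (1-0.9)·(-4.32,2.39) + 0.9·(-3.57,2.9) = (-3.6450,2.8490)
  v5: (1-0.9)·(-3.91,0.11) + 0.9·(-3.81,0.85) = (-3.8200,0.7760)
  v6: (1-0.9)·(-2.43,-4.33) + 0.9·(-1.68,-2.9) = (-1.7550,-3.0430)
  v7: (1-0.9)·(0.59,-2.84) + 0.9·(1.27,-3.71) = (1.2020,-3.6230)
  v8: (1-0.9)·(3.9,-0.37) + 0.9·(4.31,0.36) = (4.2690,0.2870)
Shoelace sum Σ(x_i·y_{i+1} − x_{i+1}·y_i):
  i=1: 4.6720·3.9200 − 1.4790·2.6260 = +14.4304 (running +14.4304)
  i=2: 1.4790·3.7610 − -2.2390·3.9200 = +14.3394 (running +28.7698)
  i=3: -2.2390·2.8490 − -3.6450·3.7610 = +7.3299 (running +36.0997)
  i=4: -3.6450·0.7760 − -3.8200·2.8490 = +8.0547 (running +44.1544)
  i=5: -3.8200·-3.0430 − -1.7550·0.7760 = +12.9861 (running +57.1405)
  i=6: -1.7550·-3.6230 − 1.2020·-3.0430 = +10.0161 (running +67.1566)
  i=7: 1.2020·0.2870 − 4.2690·-3.6230 = +15.8116 (running +82.9681)
  i=8: 4.2690·2.6260 − 4.6720·0.2870 = +9.8695 (running +92.8377)
Area = |Σ|/2 = |92.8377|/2 = 46.4188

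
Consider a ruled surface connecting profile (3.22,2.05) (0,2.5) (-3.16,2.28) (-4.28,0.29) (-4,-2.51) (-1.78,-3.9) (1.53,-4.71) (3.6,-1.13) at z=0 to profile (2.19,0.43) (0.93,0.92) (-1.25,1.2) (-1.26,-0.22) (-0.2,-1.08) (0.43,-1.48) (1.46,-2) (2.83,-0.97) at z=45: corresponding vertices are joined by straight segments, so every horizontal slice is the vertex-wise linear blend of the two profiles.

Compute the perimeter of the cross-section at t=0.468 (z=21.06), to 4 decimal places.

Perimeter at t=0.468: 18.3150

Cross-section at t=0.468: each vertex is (1-t)·p0[i] + t·p1[i].
  v1: (1-0.468)·(3.22,2.05) + 0.468·(2.19,0.43) = (2.7380,1.2918)
  v2: (1-0.468)·(0,2.5) + 0.468·(0.93,0.92) = (0.4352,1.7606)
  v3: (1-0.468)·(-3.16,2.28) + 0.468·(-1.25,1.2) = (-2.2661,1.7746)
  v4: (1-0.468)·(-4.28,0.29) + 0.468·(-1.26,-0.22) = (-2.8666,0.0513)
  v5: (1-0.468)·(-4,-2.51) + 0.468·(-0.2,-1.08) = (-2.2216,-1.8408)
  v6: (1-0.468)·(-1.78,-3.9) + 0.468·(0.43,-1.48) = (-0.7457,-2.7674)
  v7: (1-0.468)·(1.53,-4.71) + 0.468·(1.46,-2) = (1.4972,-3.4417)
  v8: (1-0.468)·(3.6,-1.13) + 0.468·(2.83,-0.97) = (3.2396,-1.0551)
Perimeter = Σ |v_{i+1} − v_i|:
  edge 1→2: √(-2.3027² + 0.4687²) = 2.3499 (running 2.3499)
  edge 2→3: √(-2.7014² + 0.0140²) = 2.7014 (running 5.0513)
  edge 3→4: √(-0.6005² + -1.7232²) = 1.8249 (running 6.8762)
  edge 4→5: √(0.6450² + -1.8921²) = 1.9990 (running 8.8752)
  edge 5→6: √(1.4759² + -0.9267²) = 1.7427 (running 10.6179)
  edge 6→7: √(2.2430² + -0.6743²) = 2.3421 (running 12.9600)
  edge 7→8: √(1.7424² + 2.3866²) = 2.9550 (running 15.9150)
  edge 8→1: √(-0.5017² + 2.3470²) = 2.4000 (running 18.3150)
Perimeter = 18.3150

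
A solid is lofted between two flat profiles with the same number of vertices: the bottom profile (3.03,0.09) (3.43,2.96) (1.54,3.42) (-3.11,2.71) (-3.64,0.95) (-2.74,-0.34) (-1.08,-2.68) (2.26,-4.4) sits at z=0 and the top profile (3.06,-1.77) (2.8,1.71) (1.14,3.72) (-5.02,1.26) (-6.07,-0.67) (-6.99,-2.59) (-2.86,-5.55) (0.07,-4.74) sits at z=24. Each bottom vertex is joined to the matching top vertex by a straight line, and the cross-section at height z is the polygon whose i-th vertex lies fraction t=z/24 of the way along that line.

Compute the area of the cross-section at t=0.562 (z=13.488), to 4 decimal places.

Area at t=0.562: 49.2997

Cross-section at t=0.562: each vertex is (1-t)·p0[i] + t·p1[i].
  v1: (1-0.562)·(3.03,0.09) + 0.562·(3.06,-1.77) = (3.0469,-0.9553)
  v2: (1-0.562)·(3.43,2.96) + 0.562·(2.8,1.71) = (3.0759,2.2575)
  v3: (1-0.562)·(1.54,3.42) + 0.562·(1.14,3.72) = (1.3152,3.5886)
  v4: (1-0.562)·(-3.11,2.71) + 0.562·(-5.02,1.26) = (-4.1834,1.8951)
  v5: (1-0.562)·(-3.64,0.95) + 0.562·(-6.07,-0.67) = (-5.0057,0.0396)
  v6: (1-0.562)·(-2.74,-0.34) + 0.562·(-6.99,-2.59) = (-5.1285,-1.6045)
  v7: (1-0.562)·(-1.08,-2.68) + 0.562·(-2.86,-5.55) = (-2.0804,-4.2929)
  v8: (1-0.562)·(2.26,-4.4) + 0.562·(0.07,-4.74) = (1.0292,-4.5911)
Shoelace sum Σ(x_i·y_{i+1} − x_{i+1}·y_i):
  i=1: 3.0469·2.2575 − 3.0759·-0.9553 = +9.8168 (running +9.8168)
  i=2: 3.0759·3.5886 − 1.3152·2.2575 = +8.0693 (running +17.8860)
  i=3: 1.3152·1.8951 − -4.1834·3.5886 = +17.5051 (running +35.3911)
  i=4: -4.1834·0.0396 − -5.0057·1.8951 = +9.3207 (running +44.7118)
  i=5: -5.0057·-1.6045 − -5.1285·0.0396 = +8.2345 (running +52.9463)
  i=6: -5.1285·-4.2929 − -2.0804·-1.6045 = +18.6784 (running +71.6247)
  i=7: -2.0804·-4.5911 − 1.0292·-4.2929 = +13.9695 (running +85.5942)
  i=8: 1.0292·-0.9553 − 3.0469·-4.5911 = +13.0051 (running +98.5993)
Area = |Σ|/2 = |98.5993|/2 = 49.2997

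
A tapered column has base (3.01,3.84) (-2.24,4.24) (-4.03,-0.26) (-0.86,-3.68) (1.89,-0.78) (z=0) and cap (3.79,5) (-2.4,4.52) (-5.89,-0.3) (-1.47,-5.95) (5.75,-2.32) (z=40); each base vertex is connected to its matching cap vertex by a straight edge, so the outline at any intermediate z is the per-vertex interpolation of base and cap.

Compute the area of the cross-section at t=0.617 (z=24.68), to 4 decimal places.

Area at t=0.617: 62.4349

Cross-section at t=0.617: each vertex is (1-t)·p0[i] + t·p1[i].
  v1: (1-0.617)·(3.01,3.84) + 0.617·(3.79,5) = (3.4913,4.5557)
  v2: (1-0.617)·(-2.24,4.24) + 0.617·(-2.4,4.52) = (-2.3387,4.4128)
  v3: (1-0.617)·(-4.03,-0.26) + 0.617·(-5.89,-0.3) = (-5.1776,-0.2847)
  v4: (1-0.617)·(-0.86,-3.68) + 0.617·(-1.47,-5.95) = (-1.2364,-5.0806)
  v5: (1-0.617)·(1.89,-0.78) + 0.617·(5.75,-2.32) = (4.2716,-1.7302)
Shoelace sum Σ(x_i·y_{i+1} − x_{i+1}·y_i):
  i=1: 3.4913·4.4128 − -2.3387·4.5557 = +26.0606 (running +26.0606)
  i=2: -2.3387·-0.2847 − -5.1776·4.4128 = +23.5134 (running +49.5740)
  i=3: -5.1776·-5.0806 − -1.2364·-0.2847 = +25.9534 (running +75.5274)
  i=4: -1.2364·-1.7302 − 4.2716·-5.0806 = +23.8415 (running +99.3689)
  i=5: 4.2716·4.5557 − 3.4913·-1.7302 = +25.5008 (running +124.8697)
Area = |Σ|/2 = |124.8697|/2 = 62.4349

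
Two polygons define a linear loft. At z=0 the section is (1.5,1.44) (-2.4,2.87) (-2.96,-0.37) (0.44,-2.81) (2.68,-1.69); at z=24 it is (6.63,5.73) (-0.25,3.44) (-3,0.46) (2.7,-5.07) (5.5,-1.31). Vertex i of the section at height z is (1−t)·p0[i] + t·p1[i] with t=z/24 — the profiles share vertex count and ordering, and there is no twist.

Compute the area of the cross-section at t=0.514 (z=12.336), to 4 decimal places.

Area at t=0.514: 37.0741

Cross-section at t=0.514: each vertex is (1-t)·p0[i] + t·p1[i].
  v1: (1-0.514)·(1.5,1.44) + 0.514·(6.63,5.73) = (4.1368,3.6451)
  v2: (1-0.514)·(-2.4,2.87) + 0.514·(-0.25,3.44) = (-1.2949,3.1630)
  v3: (1-0.514)·(-2.96,-0.37) + 0.514·(-3,0.46) = (-2.9806,0.0566)
  v4: (1-0.514)·(0.44,-2.81) + 0.514·(2.7,-5.07) = (1.6016,-3.9716)
  v5: (1-0.514)·(2.68,-1.69) + 0.514·(5.5,-1.31) = (4.1295,-1.4947)
Shoelace sum Σ(x_i·y_{i+1} − x_{i+1}·y_i):
  i=1: 4.1368·3.1630 − -1.2949·3.6451 = +17.8047 (running +17.8047)
  i=2: -1.2949·0.0566 − -2.9806·3.1630 = +9.3541 (running +27.1588)
  i=3: -2.9806·-3.9716 − 1.6016·0.0566 = +11.7470 (running +38.9058)
  i=4: 1.6016·-1.4947 − 4.1295·-3.9716 = +14.0069 (running +52.9127)
  i=5: 4.1295·3.6451 − 4.1368·-1.4947 = +21.2354 (running +74.1481)
Area = |Σ|/2 = |74.1481|/2 = 37.0741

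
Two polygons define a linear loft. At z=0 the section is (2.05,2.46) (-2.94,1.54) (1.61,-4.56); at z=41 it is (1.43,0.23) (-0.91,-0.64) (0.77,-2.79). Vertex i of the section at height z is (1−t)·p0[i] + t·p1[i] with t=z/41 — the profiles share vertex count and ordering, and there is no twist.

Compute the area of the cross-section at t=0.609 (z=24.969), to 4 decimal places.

Area at t=0.609: 7.4828

Cross-section at t=0.609: each vertex is (1-t)·p0[i] + t·p1[i].
  v1: (1-0.609)·(2.05,2.46) + 0.609·(1.43,0.23) = (1.6724,1.1019)
  v2: (1-0.609)·(-2.94,1.54) + 0.609·(-0.91,-0.64) = (-1.7037,0.2124)
  v3: (1-0.609)·(1.61,-4.56) + 0.609·(0.77,-2.79) = (1.0984,-3.4821)
Shoelace sum Σ(x_i·y_{i+1} − x_{i+1}·y_i):
  i=1: 1.6724·0.2124 − -1.7037·1.1019 = +2.2326 (running +2.2326)
  i=2: -1.7037·-3.4821 − 1.0984·0.2124 = +5.6992 (running +7.9318)
  i=3: 1.0984·1.1019 − 1.6724·-3.4821 = +7.0339 (running +14.9657)
Area = |Σ|/2 = |14.9657|/2 = 7.4828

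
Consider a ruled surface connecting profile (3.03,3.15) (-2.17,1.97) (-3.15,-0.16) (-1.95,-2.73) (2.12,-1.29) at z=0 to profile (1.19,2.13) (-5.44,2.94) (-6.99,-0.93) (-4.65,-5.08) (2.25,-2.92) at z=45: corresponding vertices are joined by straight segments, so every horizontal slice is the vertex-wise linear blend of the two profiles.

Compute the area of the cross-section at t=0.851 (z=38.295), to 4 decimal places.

Cross-section at t=0.851: each vertex is (1-t)·p0[i] + t·p1[i].
  v1: (1-0.851)·(3.03,3.15) + 0.851·(1.19,2.13) = (1.4642,2.2820)
  v2: (1-0.851)·(-2.17,1.97) + 0.851·(-5.44,2.94) = (-4.9528,2.7955)
  v3: (1-0.851)·(-3.15,-0.16) + 0.851·(-6.99,-0.93) = (-6.4178,-0.8153)
  v4: (1-0.851)·(-1.95,-2.73) + 0.851·(-4.65,-5.08) = (-4.2477,-4.7298)
  v5: (1-0.851)·(2.12,-1.29) + 0.851·(2.25,-2.92) = (2.2306,-2.6771)
Shoelace sum Σ(x_i·y_{i+1} − x_{i+1}·y_i):
  i=1: 1.4642·2.7955 − -4.9528·2.2820 = +15.3951 (running +15.3951)
  i=2: -4.9528·-0.8153 − -6.4178·2.7955 = +21.9787 (running +37.3739)
  i=3: -6.4178·-4.7298 − -4.2477·-0.8153 = +26.8924 (running +64.2663)
  i=4: -4.2477·-2.6771 − 2.2306·-4.7298 = +21.9222 (running +86.1884)
  i=5: 2.2306·2.2820 − 1.4642·-2.6771 = +9.0100 (running +95.1984)
Area = |Σ|/2 = |95.1984|/2 = 47.5992

Area at t=0.851: 47.5992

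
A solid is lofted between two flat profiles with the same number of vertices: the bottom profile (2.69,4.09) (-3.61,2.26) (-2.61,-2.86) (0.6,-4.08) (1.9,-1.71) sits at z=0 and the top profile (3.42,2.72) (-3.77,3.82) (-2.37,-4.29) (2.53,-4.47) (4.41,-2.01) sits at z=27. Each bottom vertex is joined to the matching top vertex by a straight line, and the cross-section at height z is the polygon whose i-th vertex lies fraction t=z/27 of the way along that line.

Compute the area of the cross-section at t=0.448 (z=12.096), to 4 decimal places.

Cross-section at t=0.448: each vertex is (1-t)·p0[i] + t·p1[i].
  v1: (1-0.448)·(2.69,4.09) + 0.448·(3.42,2.72) = (3.0170,3.4762)
  v2: (1-0.448)·(-3.61,2.26) + 0.448·(-3.77,3.82) = (-3.6817,2.9589)
  v3: (1-0.448)·(-2.61,-2.86) + 0.448·(-2.37,-4.29) = (-2.5025,-3.5006)
  v4: (1-0.448)·(0.6,-4.08) + 0.448·(2.53,-4.47) = (1.4646,-4.2547)
  v5: (1-0.448)·(1.9,-1.71) + 0.448·(4.41,-2.01) = (3.0245,-1.8444)
Shoelace sum Σ(x_i·y_{i+1} − x_{i+1}·y_i):
  i=1: 3.0170·2.9589 − -3.6817·3.4762 = +21.7255 (running +21.7255)
  i=2: -3.6817·-3.5006 − -2.5025·2.9589 = +20.2928 (running +42.0182)
  i=3: -2.5025·-4.2547 − 1.4646·-3.5006 = +15.7745 (running +57.7928)
  i=4: 1.4646·-1.8444 − 3.0245·-4.2547 = +10.1669 (running +67.9597)
  i=5: 3.0245·3.4762 − 3.0170·-1.8444 = +16.0784 (running +84.0381)
Area = |Σ|/2 = |84.0381|/2 = 42.0191

Area at t=0.448: 42.0191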